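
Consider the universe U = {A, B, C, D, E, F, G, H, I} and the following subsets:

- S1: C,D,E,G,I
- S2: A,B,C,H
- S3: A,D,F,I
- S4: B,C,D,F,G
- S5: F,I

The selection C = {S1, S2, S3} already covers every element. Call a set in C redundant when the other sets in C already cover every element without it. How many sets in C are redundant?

0

Drop S1: E, G uncovered — not redundant.
Drop S2: B, H uncovered — not redundant.
Drop S3: F uncovered — not redundant.
None of the sets in C is redundant.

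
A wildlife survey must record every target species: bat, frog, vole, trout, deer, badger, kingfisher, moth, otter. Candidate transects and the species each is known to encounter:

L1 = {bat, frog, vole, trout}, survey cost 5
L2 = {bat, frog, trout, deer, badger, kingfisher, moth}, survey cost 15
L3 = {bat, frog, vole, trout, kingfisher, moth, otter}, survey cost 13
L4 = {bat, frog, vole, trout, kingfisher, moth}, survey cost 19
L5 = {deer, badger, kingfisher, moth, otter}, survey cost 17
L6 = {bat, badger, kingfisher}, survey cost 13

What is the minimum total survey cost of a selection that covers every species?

L1, L5 cover every species at survey cost 5 + 17 = 22.
Any cover uses at least 2 transects; among all covering selections none totals below 22.

22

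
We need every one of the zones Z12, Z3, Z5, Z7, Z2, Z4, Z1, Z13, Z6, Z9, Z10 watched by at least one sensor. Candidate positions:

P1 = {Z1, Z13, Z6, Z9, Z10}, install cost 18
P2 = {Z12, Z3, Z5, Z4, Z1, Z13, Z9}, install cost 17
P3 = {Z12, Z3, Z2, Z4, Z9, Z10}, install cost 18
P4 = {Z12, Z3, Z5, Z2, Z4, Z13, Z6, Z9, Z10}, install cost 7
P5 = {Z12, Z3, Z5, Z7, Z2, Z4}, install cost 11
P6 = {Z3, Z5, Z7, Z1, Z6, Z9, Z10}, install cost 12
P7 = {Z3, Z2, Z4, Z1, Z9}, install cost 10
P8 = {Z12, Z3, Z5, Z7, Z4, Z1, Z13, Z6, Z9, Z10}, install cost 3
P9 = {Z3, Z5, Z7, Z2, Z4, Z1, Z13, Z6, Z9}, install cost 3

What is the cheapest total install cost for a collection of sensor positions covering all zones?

P8, P9 cover every zone at install cost 3 + 3 = 6.
Any cover uses at least 2 sensor positions; among all covering selections none totals below 6.

6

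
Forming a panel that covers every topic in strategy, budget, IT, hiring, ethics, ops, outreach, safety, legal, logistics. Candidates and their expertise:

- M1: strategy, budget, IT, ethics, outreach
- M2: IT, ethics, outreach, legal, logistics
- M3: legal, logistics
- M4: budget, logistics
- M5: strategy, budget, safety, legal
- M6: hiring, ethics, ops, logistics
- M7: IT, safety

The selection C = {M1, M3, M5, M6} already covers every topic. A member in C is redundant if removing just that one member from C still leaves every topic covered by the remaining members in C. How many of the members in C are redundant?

Drop M1: IT, outreach uncovered — not redundant.
Drop M3: the rest still cover every topic — redundant.
Drop M5: safety uncovered — not redundant.
Drop M6: hiring, ops uncovered — not redundant.
1 redundant: M3.

1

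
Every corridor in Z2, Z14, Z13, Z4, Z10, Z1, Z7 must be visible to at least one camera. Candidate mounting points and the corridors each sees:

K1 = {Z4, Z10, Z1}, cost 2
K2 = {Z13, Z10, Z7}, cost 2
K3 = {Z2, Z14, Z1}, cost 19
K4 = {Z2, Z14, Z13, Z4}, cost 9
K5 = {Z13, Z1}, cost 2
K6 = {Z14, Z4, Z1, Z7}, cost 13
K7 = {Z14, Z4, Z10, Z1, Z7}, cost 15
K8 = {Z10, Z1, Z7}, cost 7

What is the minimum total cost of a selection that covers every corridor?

13

K1, K2, K4 cover every corridor at cost 2 + 2 + 9 = 13.
Any cover uses at least 2 camera mounts; among all covering selections none totals below 13.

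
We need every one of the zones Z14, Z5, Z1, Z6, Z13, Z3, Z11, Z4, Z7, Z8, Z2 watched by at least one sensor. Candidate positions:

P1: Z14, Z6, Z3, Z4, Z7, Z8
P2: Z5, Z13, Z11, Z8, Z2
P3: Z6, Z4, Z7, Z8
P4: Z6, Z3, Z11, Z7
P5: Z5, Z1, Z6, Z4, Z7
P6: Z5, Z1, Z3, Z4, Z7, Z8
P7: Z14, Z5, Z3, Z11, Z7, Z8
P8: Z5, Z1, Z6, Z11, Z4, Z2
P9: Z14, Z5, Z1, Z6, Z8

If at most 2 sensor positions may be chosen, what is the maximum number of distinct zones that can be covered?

10

Choosing P1, P2 covers {Z14, Z5, Z6, Z13, Z3, Z11, Z4, Z7, Z8, Z2} — 10 zones.
No choice of 2 sensor positions does better; here Z1 is left uncovered.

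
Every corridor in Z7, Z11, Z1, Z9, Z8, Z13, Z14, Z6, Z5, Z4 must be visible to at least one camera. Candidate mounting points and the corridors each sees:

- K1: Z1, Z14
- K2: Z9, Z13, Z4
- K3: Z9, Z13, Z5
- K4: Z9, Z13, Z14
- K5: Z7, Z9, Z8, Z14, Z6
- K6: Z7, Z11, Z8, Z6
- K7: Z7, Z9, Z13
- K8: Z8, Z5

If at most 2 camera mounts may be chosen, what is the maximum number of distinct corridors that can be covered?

Choosing K2, K5 covers {Z7, Z9, Z8, Z13, Z14, Z6, Z4} — 7 corridors.
No choice of 2 camera mounts does better; here Z11, Z1, Z5 are left uncovered.

7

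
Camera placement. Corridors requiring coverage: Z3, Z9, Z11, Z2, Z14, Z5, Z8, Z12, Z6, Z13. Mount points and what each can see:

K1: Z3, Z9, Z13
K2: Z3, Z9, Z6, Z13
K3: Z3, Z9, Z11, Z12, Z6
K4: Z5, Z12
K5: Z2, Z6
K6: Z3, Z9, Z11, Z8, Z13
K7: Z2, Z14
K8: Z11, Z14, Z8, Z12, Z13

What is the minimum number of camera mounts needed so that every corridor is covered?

4

K1, K4, K5, K8 together cover {Z3, Z9, Z11, Z2, Z14, Z5, Z8, Z12, Z6, Z13} — every corridor.
No 3 of the 8 camera mounts cover everything (all 56 triples fall short), so 4 is minimum.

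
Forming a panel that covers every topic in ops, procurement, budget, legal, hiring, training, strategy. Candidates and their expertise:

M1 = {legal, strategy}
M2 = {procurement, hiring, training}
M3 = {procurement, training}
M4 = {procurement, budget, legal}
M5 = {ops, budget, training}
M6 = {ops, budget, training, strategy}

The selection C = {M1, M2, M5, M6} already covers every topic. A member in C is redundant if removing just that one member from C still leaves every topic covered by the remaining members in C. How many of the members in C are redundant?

2

Drop M1: legal uncovered — not redundant.
Drop M2: procurement, hiring uncovered — not redundant.
Drop M5: the rest still cover every topic — redundant.
Drop M6: the rest still cover every topic — redundant.
2 redundant: M5, M6.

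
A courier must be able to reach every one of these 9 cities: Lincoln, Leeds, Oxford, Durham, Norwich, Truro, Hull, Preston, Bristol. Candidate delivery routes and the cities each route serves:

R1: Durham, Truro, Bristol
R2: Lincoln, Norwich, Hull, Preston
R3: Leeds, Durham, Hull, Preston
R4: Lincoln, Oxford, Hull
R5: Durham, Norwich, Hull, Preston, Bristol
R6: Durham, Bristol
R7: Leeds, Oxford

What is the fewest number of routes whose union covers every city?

3

R1, R2, R7 together cover {Lincoln, Leeds, Oxford, Durham, Norwich, Truro, Hull, Preston, Bristol} — every city.
No 2 of the 7 routes cover everything (all 21 pairs fall short), so 3 is minimum.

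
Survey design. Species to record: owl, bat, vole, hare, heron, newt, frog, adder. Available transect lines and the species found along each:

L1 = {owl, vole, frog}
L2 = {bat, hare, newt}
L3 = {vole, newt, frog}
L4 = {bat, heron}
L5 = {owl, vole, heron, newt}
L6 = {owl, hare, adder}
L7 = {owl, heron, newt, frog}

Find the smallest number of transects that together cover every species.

3

L3, L4, L6 together cover {owl, bat, vole, hare, heron, newt, frog, adder} — every species.
No 2 of the 7 transects cover everything (all 21 pairs fall short), so 3 is minimum.
Greedy (largest uncovered first) would take L5, L2, L1, L6 — 4 transects — but 3 suffice.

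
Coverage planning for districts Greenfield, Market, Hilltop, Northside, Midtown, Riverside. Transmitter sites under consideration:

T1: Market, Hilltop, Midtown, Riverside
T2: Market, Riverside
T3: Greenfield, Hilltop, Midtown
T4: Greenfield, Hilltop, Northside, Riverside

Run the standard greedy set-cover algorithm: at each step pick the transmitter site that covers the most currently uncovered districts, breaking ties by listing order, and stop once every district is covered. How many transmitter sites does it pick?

2

Pick 1: T1 covers 4 new districts (Market, Hilltop, Midtown, Riverside).
Pick 2: T4 covers 2 new districts (Greenfield, Northside).
Greedy uses 2 transmitter sites.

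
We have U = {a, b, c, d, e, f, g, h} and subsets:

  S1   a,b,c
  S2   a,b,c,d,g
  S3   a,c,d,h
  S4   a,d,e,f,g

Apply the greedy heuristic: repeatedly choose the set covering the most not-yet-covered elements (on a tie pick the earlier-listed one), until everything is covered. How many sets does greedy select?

3

Pick 1: S2 covers 5 new elements (a, b, c, d, g).
Pick 2: S4 covers 2 new elements (e, f).
Pick 3: S3 covers 1 new elements (h).
Greedy uses 3 sets.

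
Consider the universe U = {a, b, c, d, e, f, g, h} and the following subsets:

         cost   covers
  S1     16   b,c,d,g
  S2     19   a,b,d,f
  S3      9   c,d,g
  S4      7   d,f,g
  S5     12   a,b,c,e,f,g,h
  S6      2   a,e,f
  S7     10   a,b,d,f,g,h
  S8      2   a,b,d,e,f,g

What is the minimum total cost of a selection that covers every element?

S5, S8 cover every element at cost 12 + 2 = 14.
Any cover uses at least 2 sets; among all covering selections none totals below 14.

14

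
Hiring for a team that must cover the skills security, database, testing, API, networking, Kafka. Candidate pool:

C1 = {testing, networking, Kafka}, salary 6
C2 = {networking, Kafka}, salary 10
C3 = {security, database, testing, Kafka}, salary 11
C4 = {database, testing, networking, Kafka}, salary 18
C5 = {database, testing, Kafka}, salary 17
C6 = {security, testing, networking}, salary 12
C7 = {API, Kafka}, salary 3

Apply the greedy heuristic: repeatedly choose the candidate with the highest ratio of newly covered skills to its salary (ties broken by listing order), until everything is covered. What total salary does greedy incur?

20

Pick 1: C7 adds 2 new (API, Kafka) at salary 3 (ratio 2/3).
Pick 2: C1 adds 2 new (testing, networking) at salary 6 (ratio 2/6).
Pick 3: C3 adds 2 new (security, database) at salary 11 (ratio 2/11).
Greedy total salary: 3 + 6 + 11 = 20.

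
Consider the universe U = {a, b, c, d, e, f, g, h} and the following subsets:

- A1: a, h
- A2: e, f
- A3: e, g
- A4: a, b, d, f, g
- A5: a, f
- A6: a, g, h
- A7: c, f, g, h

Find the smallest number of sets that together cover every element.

A2, A4, A7 together cover {a, b, c, d, e, f, g, h} — every element.
No 2 of the 7 sets cover everything (all 21 pairs fall short), so 3 is minimum.

3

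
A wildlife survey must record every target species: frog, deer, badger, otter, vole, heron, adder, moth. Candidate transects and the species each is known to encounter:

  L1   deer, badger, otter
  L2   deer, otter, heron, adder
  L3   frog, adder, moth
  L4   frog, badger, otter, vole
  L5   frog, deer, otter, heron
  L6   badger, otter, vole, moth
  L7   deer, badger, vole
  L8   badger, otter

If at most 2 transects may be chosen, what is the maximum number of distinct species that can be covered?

Choosing L2, L4 covers {frog, deer, badger, otter, vole, heron, adder} — 7 species.
No choice of 2 transects does better; here moth is left uncovered.

7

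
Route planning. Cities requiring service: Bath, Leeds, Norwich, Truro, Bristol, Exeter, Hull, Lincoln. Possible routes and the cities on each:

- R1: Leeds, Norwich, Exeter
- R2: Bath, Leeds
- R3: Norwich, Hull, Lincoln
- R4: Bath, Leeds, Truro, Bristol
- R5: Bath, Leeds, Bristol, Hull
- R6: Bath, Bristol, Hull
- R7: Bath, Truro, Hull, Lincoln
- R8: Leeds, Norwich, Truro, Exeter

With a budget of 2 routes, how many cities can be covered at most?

7

Choosing R1, R7 covers {Bath, Leeds, Norwich, Truro, Exeter, Hull, Lincoln} — 7 cities.
No choice of 2 routes does better; here Bristol is left uncovered.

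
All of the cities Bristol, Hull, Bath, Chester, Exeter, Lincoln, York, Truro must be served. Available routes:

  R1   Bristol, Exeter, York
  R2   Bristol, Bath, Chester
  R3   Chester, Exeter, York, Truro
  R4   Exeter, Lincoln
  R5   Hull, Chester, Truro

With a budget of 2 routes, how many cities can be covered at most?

Choosing R1, R5 covers {Bristol, Hull, Chester, Exeter, York, Truro} — 6 cities.
No choice of 2 routes does better; here Bath, Lincoln are left uncovered.

6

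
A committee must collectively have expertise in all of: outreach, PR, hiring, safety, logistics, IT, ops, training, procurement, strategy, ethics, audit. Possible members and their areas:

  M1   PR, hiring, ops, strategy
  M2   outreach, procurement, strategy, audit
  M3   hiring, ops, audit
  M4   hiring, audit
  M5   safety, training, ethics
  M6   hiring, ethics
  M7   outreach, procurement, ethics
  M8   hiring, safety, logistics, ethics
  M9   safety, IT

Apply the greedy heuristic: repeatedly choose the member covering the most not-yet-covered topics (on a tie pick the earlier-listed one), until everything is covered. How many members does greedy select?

5

Pick 1: M1 covers 4 new topics (PR, hiring, ops, strategy).
Pick 2: M2 covers 3 new topics (outreach, procurement, audit).
Pick 3: M5 covers 3 new topics (safety, training, ethics).
Pick 4: M8 covers 1 new topics (logistics).
Pick 5: M9 covers 1 new topics (IT).
Greedy uses 5 members.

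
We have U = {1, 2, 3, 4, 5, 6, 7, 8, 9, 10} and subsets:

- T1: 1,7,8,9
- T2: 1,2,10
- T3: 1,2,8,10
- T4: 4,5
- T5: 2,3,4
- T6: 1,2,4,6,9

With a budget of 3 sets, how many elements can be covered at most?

Choosing T1, T2, T4 covers {1, 2, 4, 5, 7, 8, 9, 10} — 8 elements.
No choice of 3 sets does better; here 3, 6 are left uncovered.

8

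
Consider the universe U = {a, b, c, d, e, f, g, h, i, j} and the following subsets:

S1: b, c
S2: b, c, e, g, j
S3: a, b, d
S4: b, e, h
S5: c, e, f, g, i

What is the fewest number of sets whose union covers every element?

4

S2, S3, S4, S5 together cover {a, b, c, d, e, f, g, h, i, j} — every element.
No 3 of the 5 sets cover everything (all 10 triples fall short), so 4 is minimum.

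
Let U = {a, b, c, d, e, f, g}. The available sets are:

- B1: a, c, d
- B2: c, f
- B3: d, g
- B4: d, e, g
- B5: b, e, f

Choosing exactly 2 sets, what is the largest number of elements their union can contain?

Choosing B1, B5 covers {a, b, c, d, e, f} — 6 elements.
No choice of 2 sets does better; here g is left uncovered.

6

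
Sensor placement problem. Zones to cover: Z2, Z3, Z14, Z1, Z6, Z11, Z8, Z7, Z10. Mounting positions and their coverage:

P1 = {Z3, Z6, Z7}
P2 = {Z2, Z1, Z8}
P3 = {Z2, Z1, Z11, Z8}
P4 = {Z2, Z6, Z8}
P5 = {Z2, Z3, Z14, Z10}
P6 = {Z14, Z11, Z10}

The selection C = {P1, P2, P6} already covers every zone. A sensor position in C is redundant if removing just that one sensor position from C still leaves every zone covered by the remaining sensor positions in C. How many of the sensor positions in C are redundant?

0

Drop P1: Z3, Z6, Z7 uncovered — not redundant.
Drop P2: Z2, Z1, Z8 uncovered — not redundant.
Drop P6: Z14, Z11, Z10 uncovered — not redundant.
None of the sensor positions in C is redundant.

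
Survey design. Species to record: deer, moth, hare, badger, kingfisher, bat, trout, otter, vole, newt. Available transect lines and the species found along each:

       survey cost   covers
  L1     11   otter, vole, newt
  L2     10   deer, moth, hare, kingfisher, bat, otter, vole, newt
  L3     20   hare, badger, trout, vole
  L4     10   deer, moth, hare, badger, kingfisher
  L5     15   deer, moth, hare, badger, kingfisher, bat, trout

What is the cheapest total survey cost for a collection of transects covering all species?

L2, L5 cover every species at survey cost 10 + 15 = 25.
Any cover uses at least 2 transects; among all covering selections none totals below 25.

25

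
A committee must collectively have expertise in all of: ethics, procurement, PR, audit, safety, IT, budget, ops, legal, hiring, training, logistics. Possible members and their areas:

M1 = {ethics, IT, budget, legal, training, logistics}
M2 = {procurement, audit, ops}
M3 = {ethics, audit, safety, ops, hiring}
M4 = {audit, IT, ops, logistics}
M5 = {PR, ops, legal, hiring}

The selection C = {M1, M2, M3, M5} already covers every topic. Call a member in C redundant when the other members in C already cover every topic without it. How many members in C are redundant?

0

Drop M1: IT, budget, training, logistics uncovered — not redundant.
Drop M2: procurement uncovered — not redundant.
Drop M3: safety uncovered — not redundant.
Drop M5: PR uncovered — not redundant.
None of the members in C is redundant.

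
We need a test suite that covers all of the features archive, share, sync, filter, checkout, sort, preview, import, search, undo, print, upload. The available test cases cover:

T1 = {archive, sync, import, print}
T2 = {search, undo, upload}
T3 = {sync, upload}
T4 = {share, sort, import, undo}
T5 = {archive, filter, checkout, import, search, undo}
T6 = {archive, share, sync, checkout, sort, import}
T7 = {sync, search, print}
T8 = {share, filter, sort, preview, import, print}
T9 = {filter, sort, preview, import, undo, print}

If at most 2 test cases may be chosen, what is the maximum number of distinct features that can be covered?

Choosing T5, T8 covers {archive, share, filter, checkout, sort, preview, import, search, undo, print} — 10 features.
No choice of 2 test cases does better; here sync, upload are left uncovered.

10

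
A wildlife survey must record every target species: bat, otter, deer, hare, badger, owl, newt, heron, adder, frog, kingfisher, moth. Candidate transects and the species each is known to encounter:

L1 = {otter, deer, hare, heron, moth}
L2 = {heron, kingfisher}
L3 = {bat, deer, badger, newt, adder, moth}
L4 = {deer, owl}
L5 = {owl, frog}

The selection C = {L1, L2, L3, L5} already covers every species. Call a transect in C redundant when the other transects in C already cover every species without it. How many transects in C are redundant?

Drop L1: otter, hare uncovered — not redundant.
Drop L2: kingfisher uncovered — not redundant.
Drop L3: bat, badger, newt, adder uncovered — not redundant.
Drop L5: owl, frog uncovered — not redundant.
None of the transects in C is redundant.

0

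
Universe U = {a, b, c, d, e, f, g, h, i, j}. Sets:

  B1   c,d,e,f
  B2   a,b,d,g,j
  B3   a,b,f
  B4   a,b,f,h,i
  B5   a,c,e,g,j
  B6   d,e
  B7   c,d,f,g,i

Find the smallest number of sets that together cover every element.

3

B1, B2, B4 together cover {a, b, c, d, e, f, g, h, i, j} — every element.
No 2 of the 7 sets cover everything (all 21 pairs fall short), so 3 is minimum.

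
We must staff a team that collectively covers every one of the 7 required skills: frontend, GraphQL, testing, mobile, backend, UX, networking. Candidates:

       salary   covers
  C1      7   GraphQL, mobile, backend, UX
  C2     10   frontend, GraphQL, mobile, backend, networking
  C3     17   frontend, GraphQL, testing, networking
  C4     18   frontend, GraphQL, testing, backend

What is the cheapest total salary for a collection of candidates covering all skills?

24

C1, C3 cover every skill at salary 7 + 17 = 24.
Any cover uses at least 2 candidates; among all covering selections none totals below 24.
Greedy by coverage-per-salary would pick C1, C2, C3 for 34 — worse than the optimum 24.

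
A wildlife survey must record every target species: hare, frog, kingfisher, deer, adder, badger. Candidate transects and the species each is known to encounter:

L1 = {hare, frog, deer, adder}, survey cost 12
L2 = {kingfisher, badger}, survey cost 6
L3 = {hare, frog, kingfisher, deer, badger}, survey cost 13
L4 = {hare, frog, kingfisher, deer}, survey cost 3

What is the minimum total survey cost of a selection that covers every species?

18

L1, L2 cover every species at survey cost 12 + 6 = 18.
Any cover uses at least 2 transects; among all covering selections none totals below 18.
Greedy by coverage-per-survey cost would pick L4, L2, L1 for 21 — worse than the optimum 18.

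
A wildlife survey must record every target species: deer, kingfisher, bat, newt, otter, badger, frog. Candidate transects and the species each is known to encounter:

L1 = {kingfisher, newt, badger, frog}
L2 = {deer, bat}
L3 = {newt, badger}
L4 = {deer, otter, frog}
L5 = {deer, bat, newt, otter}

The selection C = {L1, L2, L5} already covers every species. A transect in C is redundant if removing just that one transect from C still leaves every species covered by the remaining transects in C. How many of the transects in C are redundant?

1

Drop L1: kingfisher, badger, frog uncovered — not redundant.
Drop L2: the rest still cover every species — redundant.
Drop L5: otter uncovered — not redundant.
1 redundant: L2.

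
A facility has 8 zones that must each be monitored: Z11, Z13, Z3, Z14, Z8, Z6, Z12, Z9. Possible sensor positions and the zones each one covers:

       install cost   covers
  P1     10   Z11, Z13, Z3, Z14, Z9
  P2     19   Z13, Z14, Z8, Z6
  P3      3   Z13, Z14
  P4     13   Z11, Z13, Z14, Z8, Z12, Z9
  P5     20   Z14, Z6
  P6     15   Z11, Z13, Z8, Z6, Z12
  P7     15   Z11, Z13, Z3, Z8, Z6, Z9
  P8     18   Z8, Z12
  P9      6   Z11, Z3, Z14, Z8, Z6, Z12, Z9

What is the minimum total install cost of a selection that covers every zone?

9

P3, P9 cover every zone at install cost 3 + 6 = 9.
Any cover uses at least 2 sensor positions; among all covering selections none totals below 9.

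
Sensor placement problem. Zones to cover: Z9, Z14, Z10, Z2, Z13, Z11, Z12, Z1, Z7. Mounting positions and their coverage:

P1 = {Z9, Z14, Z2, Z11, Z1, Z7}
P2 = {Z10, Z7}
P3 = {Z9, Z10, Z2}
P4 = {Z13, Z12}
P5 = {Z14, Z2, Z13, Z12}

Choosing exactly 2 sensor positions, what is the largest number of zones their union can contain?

Choosing P1, P4 covers {Z9, Z14, Z2, Z13, Z11, Z12, Z1, Z7} — 8 zones.
No choice of 2 sensor positions does better; here Z10 is left uncovered.

8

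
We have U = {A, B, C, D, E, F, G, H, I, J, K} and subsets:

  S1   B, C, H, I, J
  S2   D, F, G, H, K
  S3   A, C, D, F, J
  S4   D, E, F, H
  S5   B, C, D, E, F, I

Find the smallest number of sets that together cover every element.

3

S2, S3, S5 together cover {A, B, C, D, E, F, G, H, I, J, K} — every element.
No 2 of the 5 sets cover everything (all 10 pairs fall short), so 3 is minimum.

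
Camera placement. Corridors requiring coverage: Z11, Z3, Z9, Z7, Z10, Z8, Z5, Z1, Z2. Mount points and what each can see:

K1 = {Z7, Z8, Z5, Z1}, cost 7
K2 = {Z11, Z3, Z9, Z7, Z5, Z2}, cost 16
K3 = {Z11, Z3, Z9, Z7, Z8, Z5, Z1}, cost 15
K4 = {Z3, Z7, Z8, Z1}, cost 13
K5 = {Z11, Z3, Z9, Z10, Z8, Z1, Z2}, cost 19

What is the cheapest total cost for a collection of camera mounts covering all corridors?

K1, K5 cover every corridor at cost 7 + 19 = 26.
Any cover uses at least 2 camera mounts; among all covering selections none totals below 26.

26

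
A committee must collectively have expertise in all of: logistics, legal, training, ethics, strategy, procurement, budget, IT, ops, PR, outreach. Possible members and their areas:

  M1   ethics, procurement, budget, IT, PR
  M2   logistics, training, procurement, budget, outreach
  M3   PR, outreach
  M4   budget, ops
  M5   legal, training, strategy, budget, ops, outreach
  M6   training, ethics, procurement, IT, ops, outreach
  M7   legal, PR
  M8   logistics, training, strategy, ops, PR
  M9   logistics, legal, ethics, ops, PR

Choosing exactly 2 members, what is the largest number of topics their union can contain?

Choosing M1, M5 covers {legal, training, ethics, strategy, procurement, budget, IT, ops, PR, outreach} — 10 topics.
No choice of 2 members does better; here logistics is left uncovered.

10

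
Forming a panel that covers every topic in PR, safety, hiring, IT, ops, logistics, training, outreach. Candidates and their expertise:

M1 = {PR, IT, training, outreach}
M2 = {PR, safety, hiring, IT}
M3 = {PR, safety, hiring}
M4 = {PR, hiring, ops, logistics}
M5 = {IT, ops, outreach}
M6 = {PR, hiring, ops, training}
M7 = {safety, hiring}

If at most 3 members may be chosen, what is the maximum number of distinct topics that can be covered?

8

Choosing M1, M2, M4 covers {PR, safety, hiring, IT, ops, logistics, training, outreach} — 8 topics.
That is all 8 topics.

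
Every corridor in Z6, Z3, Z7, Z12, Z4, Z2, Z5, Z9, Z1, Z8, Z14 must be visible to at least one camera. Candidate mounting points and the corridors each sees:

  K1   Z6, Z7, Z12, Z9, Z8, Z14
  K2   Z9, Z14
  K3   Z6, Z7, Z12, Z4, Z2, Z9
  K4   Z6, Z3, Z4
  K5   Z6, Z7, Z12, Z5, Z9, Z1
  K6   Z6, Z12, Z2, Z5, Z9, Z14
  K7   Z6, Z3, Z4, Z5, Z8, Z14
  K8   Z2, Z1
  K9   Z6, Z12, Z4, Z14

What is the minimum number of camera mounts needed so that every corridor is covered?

3

K1, K7, K8 together cover {Z6, Z3, Z7, Z12, Z4, Z2, Z5, Z9, Z1, Z8, Z14} — every corridor.
No 2 of the 9 camera mounts cover everything (all 36 pairs fall short), so 3 is minimum.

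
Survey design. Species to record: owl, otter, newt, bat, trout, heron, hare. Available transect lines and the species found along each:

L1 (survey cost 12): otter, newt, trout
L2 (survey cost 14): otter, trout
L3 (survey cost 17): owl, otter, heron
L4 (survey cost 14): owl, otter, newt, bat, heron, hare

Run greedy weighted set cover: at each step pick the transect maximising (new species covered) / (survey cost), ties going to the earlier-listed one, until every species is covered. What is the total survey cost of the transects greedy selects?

26

Pick 1: L4 adds 6 new (owl, otter, newt, bat, heron, hare) at survey cost 14 (ratio 6/14).
Pick 2: L1 adds 1 new (trout) at survey cost 12 (ratio 1/12).
Greedy total survey cost: 14 + 12 = 26.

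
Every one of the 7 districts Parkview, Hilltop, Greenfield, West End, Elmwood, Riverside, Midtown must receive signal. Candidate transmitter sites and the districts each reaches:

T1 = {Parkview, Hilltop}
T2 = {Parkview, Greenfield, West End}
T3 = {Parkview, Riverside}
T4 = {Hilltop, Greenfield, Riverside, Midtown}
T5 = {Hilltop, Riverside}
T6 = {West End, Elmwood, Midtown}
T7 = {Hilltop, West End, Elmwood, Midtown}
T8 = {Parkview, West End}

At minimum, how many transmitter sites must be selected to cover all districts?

3

T1, T4, T6 together cover {Parkview, Hilltop, Greenfield, West End, Elmwood, Riverside, Midtown} — every district.
No 2 of the 8 transmitter sites cover everything (all 28 pairs fall short), so 3 is minimum.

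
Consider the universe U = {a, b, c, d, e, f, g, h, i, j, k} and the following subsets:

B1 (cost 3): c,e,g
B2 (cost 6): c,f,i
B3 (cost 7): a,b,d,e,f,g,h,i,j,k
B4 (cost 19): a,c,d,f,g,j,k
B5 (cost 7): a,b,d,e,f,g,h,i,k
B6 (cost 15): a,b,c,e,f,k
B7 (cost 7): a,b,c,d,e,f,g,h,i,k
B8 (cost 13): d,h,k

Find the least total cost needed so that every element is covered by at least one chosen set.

B1, B3 cover every element at cost 3 + 7 = 10.
Any cover uses at least 2 sets; among all covering selections none totals below 10.

10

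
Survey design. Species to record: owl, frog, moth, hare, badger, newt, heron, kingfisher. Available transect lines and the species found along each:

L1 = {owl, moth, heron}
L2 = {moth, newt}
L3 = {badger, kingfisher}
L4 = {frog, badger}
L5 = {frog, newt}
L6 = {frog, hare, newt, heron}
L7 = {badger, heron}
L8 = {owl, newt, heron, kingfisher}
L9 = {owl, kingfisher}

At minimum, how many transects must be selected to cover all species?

L1, L3, L6 together cover {owl, frog, moth, hare, badger, newt, heron, kingfisher} — every species.
No 2 of the 9 transects cover everything (all 36 pairs fall short), so 3 is minimum.

3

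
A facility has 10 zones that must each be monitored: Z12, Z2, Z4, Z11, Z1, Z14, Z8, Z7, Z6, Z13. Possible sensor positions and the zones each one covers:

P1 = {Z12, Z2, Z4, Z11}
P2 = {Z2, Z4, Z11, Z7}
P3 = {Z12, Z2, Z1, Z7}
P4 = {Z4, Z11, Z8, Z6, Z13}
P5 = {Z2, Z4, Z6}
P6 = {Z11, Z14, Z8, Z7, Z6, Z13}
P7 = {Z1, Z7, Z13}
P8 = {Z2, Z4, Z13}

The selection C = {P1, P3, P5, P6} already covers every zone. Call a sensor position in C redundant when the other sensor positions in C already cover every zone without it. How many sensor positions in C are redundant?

Drop P1: the rest still cover every zone — redundant.
Drop P3: Z1 uncovered — not redundant.
Drop P5: the rest still cover every zone — redundant.
Drop P6: Z14, Z8, Z13 uncovered — not redundant.
2 redundant: P1, P5.

2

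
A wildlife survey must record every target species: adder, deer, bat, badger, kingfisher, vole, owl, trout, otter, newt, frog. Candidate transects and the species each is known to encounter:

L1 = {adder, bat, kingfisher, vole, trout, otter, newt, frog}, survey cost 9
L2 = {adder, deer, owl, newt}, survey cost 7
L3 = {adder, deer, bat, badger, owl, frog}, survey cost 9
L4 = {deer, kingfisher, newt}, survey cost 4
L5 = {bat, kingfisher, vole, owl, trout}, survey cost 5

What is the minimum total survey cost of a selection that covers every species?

L1, L3 cover every species at survey cost 9 + 9 = 18.
Any cover uses at least 2 transects; among all covering selections none totals below 18.

18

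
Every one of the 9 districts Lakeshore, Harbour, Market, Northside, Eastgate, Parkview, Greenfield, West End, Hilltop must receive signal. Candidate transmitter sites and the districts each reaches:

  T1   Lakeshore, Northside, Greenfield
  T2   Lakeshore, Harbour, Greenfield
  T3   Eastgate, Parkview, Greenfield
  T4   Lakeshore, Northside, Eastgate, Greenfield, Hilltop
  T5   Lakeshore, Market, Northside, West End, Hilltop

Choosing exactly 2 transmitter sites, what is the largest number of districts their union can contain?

Choosing T3, T5 covers {Lakeshore, Market, Northside, Eastgate, Parkview, Greenfield, West End, Hilltop} — 8 districts.
No choice of 2 transmitter sites does better; here Harbour is left uncovered.

8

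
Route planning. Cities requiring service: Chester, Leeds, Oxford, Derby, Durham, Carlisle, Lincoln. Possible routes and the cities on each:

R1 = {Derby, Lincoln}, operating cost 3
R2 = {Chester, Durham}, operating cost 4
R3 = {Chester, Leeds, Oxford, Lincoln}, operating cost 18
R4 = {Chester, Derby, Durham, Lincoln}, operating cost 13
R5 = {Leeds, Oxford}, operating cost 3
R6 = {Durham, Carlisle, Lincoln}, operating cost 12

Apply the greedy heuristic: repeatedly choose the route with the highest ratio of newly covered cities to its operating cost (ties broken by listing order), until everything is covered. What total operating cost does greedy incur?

Pick 1: R1 adds 2 new (Derby, Lincoln) at operating cost 3 (ratio 2/3).
Pick 2: R5 adds 2 new (Leeds, Oxford) at operating cost 3 (ratio 2/3).
Pick 3: R2 adds 2 new (Chester, Durham) at operating cost 4 (ratio 2/4).
Pick 4: R6 adds 1 new (Carlisle) at operating cost 12 (ratio 1/12).
Greedy total operating cost: 3 + 3 + 4 + 12 = 22.

22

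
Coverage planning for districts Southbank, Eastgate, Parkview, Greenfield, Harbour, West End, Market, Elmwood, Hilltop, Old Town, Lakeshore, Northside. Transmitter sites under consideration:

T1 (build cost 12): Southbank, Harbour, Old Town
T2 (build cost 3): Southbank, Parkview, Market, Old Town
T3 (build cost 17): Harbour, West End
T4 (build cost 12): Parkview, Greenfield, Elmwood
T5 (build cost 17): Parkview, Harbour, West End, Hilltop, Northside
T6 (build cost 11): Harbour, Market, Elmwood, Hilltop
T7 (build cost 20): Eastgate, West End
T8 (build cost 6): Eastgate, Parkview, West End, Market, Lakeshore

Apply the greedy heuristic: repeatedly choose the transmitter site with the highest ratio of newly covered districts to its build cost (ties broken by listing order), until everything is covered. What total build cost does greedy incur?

Pick 1: T2 adds 4 new (Southbank, Parkview, Market, Old Town) at build cost 3 (ratio 4/3).
Pick 2: T8 adds 3 new (Eastgate, West End, Lakeshore) at build cost 6 (ratio 3/6).
Pick 3: T6 adds 3 new (Harbour, Elmwood, Hilltop) at build cost 11 (ratio 3/11).
Pick 4: T4 adds 1 new (Greenfield) at build cost 12 (ratio 1/12).
Pick 5: T5 adds 1 new (Northside) at build cost 17 (ratio 1/17).
Greedy total build cost: 3 + 6 + 11 + 12 + 17 = 49. (The true optimum is 38, so greedy overshoots here.)

49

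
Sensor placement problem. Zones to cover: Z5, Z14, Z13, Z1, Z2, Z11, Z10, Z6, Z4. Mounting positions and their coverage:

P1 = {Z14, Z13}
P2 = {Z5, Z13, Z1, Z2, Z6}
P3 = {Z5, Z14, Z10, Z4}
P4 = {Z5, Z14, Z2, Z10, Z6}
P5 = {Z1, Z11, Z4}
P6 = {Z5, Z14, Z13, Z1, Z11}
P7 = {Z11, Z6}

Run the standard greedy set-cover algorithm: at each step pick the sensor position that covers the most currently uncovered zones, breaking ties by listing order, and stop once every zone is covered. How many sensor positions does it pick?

Pick 1: P2 covers 5 new zones (Z5, Z13, Z1, Z2, Z6).
Pick 2: P3 covers 3 new zones (Z14, Z10, Z4).
Pick 3: P5 covers 1 new zones (Z11).
Greedy uses 3 sensor positions.

3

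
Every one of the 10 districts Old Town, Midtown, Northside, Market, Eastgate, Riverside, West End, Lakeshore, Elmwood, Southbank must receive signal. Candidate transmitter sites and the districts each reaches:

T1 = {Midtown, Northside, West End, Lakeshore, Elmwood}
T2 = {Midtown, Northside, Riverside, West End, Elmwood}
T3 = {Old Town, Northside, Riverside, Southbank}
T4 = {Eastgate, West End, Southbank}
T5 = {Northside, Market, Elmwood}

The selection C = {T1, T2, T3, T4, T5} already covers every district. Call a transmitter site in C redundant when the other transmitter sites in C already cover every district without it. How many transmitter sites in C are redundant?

1

Drop T1: Lakeshore uncovered — not redundant.
Drop T2: the rest still cover every district — redundant.
Drop T3: Old Town uncovered — not redundant.
Drop T4: Eastgate uncovered — not redundant.
Drop T5: Market uncovered — not redundant.
1 redundant: T2.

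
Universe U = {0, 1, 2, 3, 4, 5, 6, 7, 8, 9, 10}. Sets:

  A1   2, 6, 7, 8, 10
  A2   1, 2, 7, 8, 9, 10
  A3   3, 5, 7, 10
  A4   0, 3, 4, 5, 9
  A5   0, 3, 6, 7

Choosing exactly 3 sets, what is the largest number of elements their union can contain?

11

Choosing A1, A2, A4 covers {0, 1, 2, 3, 4, 5, 6, 7, 8, 9, 10} — 11 elements.
That is all 11 elements.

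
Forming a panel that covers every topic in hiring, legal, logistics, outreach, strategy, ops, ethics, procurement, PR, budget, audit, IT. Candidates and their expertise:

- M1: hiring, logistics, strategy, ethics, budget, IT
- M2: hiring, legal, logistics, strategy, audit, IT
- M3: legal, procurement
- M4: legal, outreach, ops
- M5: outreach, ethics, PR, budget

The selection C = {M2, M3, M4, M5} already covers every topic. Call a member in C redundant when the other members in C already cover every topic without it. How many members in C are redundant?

0

Drop M2: hiring, logistics, strategy, audit, … uncovered — not redundant.
Drop M3: procurement uncovered — not redundant.
Drop M4: ops uncovered — not redundant.
Drop M5: ethics, PR, budget uncovered — not redundant.
None of the members in C is redundant.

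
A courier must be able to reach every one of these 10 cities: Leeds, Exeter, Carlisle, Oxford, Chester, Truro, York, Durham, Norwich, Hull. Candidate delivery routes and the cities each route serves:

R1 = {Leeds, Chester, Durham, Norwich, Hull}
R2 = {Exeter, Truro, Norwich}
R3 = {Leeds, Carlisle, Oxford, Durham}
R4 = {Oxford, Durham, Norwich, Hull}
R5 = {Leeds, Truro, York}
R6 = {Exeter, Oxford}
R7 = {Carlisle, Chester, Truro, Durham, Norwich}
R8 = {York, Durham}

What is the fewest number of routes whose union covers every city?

4

R1, R2, R3, R5 together cover {Leeds, Exeter, Carlisle, Oxford, Chester, Truro, York, Durham, Norwich, Hull} — every city.
No 3 of the 8 routes cover everything (all 56 triples fall short), so 4 is minimum.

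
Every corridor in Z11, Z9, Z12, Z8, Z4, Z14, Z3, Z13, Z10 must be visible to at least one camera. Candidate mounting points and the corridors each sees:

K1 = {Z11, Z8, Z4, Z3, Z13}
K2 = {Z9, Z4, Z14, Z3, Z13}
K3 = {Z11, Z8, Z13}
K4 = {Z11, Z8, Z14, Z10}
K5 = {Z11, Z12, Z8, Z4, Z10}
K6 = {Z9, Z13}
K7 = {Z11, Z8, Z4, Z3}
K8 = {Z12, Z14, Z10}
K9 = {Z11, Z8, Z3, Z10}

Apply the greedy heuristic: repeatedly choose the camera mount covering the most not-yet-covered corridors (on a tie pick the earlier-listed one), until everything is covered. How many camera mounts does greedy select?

3

Pick 1: K1 covers 5 new corridors (Z11, Z8, Z4, Z3, Z13).
Pick 2: K8 covers 3 new corridors (Z12, Z14, Z10).
Pick 3: K2 covers 1 new corridors (Z9).
Greedy uses 3 camera mounts. (The true minimum is 2.)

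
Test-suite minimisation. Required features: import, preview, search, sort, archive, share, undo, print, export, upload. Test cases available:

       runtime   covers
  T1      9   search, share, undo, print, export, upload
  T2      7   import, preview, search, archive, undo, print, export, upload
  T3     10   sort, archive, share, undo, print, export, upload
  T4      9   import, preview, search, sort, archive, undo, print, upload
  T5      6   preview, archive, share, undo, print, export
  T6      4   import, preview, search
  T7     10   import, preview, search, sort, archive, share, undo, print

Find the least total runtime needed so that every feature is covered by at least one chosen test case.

T3, T6 cover every feature at runtime 10 + 4 = 14.
Any cover uses at least 2 test cases; among all covering selections none totals below 14.
Greedy by coverage-per-runtime would pick T2, T3 for 17 — worse than the optimum 14.

14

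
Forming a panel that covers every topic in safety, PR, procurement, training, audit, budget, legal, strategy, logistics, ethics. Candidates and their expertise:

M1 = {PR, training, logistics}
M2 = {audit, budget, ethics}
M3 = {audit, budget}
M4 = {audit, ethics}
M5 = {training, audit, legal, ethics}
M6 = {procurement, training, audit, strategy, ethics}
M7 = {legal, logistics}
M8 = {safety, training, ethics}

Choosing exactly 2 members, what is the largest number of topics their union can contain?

Choosing M1, M6 covers {PR, procurement, training, audit, strategy, logistics, ethics} — 7 topics.
No choice of 2 members does better; here safety, budget, legal are left uncovered.

7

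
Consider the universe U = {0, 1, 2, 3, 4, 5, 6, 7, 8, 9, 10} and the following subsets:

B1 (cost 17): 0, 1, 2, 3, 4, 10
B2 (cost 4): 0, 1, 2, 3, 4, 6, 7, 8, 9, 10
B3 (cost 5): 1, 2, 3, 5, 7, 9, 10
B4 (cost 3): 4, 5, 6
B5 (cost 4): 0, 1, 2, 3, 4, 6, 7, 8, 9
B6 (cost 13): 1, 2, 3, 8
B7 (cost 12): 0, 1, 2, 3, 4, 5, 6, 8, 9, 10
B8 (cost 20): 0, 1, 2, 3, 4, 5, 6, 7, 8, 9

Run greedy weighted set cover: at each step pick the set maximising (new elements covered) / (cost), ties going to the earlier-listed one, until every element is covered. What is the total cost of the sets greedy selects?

Pick 1: B2 adds 10 new (0, 1, 2, 3, 4, 6, 7, 8, 9, 10) at cost 4 (ratio 10/4).
Pick 2: B4 adds 1 new (5) at cost 3 (ratio 1/3).
Greedy total cost: 4 + 3 = 7.

7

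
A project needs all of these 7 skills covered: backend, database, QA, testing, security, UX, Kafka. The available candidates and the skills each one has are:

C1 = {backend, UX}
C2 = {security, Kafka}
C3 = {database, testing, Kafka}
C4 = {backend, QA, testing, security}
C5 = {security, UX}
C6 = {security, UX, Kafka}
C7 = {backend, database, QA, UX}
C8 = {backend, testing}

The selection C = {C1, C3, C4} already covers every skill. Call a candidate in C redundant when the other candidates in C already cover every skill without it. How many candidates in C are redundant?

0

Drop C1: UX uncovered — not redundant.
Drop C3: database, Kafka uncovered — not redundant.
Drop C4: QA, security uncovered — not redundant.
None of the candidates in C is redundant.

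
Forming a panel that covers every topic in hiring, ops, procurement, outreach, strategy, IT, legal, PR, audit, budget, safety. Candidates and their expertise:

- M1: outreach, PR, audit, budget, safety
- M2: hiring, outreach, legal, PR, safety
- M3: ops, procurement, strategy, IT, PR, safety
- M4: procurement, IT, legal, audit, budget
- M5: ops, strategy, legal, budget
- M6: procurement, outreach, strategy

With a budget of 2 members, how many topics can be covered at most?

Choosing M1, M3 covers {ops, procurement, outreach, strategy, IT, PR, audit, budget, safety} — 9 topics.
No choice of 2 members does better; here hiring, legal are left uncovered.

9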